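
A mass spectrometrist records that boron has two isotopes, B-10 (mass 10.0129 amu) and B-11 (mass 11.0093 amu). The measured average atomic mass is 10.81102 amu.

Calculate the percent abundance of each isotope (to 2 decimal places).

B-10: 19.90%, B-11: 80.10%

Writing the weighted mean with unknown fraction x of B-10:
10.0129·x + 11.0093·(1 − x) = 10.81102
(10.0129 − 11.0093)·x = 10.81102 − 11.0093
x = -0.19828 / -0.9964 = 0.19900 → 19.90% B-10, 80.10% B-11.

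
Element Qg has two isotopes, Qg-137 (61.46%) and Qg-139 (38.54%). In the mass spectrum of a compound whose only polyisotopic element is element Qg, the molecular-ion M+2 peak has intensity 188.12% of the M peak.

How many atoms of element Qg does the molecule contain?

3

With n Qg atoms, P(M+2)/P(M) = C(n,1)·p^(n−1)q / p^n = n·q/p = n · 0.3854/0.6146.
n = 1.8812 × 0.6146/0.3854 = 3.00 ≈ 3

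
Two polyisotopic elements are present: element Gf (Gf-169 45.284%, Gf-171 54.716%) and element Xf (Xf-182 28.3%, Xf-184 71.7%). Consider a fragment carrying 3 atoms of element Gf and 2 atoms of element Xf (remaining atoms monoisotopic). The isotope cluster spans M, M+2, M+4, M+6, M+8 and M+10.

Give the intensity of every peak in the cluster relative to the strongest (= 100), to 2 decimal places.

Element Gf pattern (n=3): 0.09286121 : 0.33660856 : 0.40671924 : 0.16381099
Element Xf pattern (n=2): 0.080089 : 0.405822 : 0.514089
Convolve the two distributions (both contribute in 2-u steps):
  M: 0.09286121×0.080089 = 0.007437
  M+2: 0.09286121×0.405822 + 0.33660856×0.080089 = 0.064644
  M+4: 0.09286121×0.514089 + 0.33660856×0.405822 + 0.40671924×0.080089 = 0.216916
  M+6: 0.33660856×0.514089 + 0.40671924×0.405822 + 0.16381099×0.080089 = 0.351222
  M+8: 0.40671924×0.514089 + 0.16381099×0.405822 = 0.275568
  M+10: 0.16381099×0.514089 = 0.084213
Scale to base peak (0.351222) = 100: 2.12 : 18.41 : 61.76 : 100.00 : 78.46 : 23.98

2.12 : 18.41 : 61.76 : 100.00 : 78.46 : 23.98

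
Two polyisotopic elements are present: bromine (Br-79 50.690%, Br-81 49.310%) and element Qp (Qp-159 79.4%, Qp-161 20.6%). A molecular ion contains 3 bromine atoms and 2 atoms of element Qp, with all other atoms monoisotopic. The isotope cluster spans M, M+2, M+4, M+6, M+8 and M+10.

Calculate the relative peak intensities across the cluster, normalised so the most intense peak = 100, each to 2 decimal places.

22.62 : 77.76 : 100.00 : 58.59 : 15.13 : 1.40

Bromine pattern (n=3): 0.13024674 : 0.3801026 : 0.36975457 : 0.11989609
Element Qp pattern (n=2): 0.630436 : 0.327128 : 0.042436
Convolve the two distributions (both contribute in 2-u steps):
  M: 0.13024674×0.630436 = 0.082112
  M+2: 0.13024674×0.327128 + 0.3801026×0.630436 = 0.282238
  M+4: 0.13024674×0.042436 + 0.3801026×0.327128 + 0.36975457×0.630436 = 0.362976
  M+6: 0.3801026×0.042436 + 0.36975457×0.327128 + 0.11989609×0.630436 = 0.212674
  M+8: 0.36975457×0.042436 + 0.11989609×0.327128 = 0.054912
  M+10: 0.11989609×0.042436 = 0.005088
Scale to base peak (0.362976) = 100: 22.62 : 77.76 : 100.00 : 58.59 : 15.13 : 1.40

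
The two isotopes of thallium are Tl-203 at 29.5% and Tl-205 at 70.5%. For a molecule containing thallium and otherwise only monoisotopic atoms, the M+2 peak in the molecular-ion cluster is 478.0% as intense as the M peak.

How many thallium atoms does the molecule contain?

The M+2/M ratio from n Tl atoms is n · q/p = n · 0.705/0.295.
n = 4.780 × 0.295/0.705 = 2.00 ≈ 2

2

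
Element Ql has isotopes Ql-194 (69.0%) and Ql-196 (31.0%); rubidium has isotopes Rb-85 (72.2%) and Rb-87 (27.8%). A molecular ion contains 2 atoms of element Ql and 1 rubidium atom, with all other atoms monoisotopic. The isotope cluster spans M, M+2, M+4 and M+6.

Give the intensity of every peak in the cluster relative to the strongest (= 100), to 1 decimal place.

77.9 : 100.0 : 42.7 : 6.1

Element Ql pattern (n=2): 0.4761 : 0.4278 : 0.0961
Rubidium pattern (n=1): 0.7220 : 0.2780
Convolve the two distributions (both contribute in 2-u steps):
  M: 0.4761×0.7220 = 0.343744
  M+2: 0.4761×0.2780 + 0.4278×0.7220 = 0.441227
  M+4: 0.4278×0.2780 + 0.0961×0.7220 = 0.188313
  M+6: 0.0961×0.2780 = 0.026716
Scale to base peak (0.441227) = 100: 77.9 : 100.0 : 42.7 : 6.1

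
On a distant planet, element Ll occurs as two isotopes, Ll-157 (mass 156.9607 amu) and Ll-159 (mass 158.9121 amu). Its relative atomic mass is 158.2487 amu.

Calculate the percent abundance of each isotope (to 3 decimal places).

Ll-157: 33.996%, Ll-159: 66.004%

Writing the weighted mean with unknown fraction x of Ll-157:
156.9607·x + 158.9121·(1 − x) = 158.2487
(156.9607 − 158.9121)·x = 158.2487 − 158.9121
x = -0.6634 / -1.9514 = 0.33996 → 33.996% Ll-157, 66.004% Ll-159.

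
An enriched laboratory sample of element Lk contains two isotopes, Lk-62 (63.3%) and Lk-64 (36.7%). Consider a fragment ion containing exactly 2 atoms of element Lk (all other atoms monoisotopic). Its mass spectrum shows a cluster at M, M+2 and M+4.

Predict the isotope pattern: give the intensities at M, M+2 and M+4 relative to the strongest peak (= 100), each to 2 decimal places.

86.24 : 100.00 : 28.99

The 2 Lk atoms are independent, so intensities follow the terms of (0.633 + 0.367)^2.
P(M) = 0.633^2 = 0.400689
P(M+2) = 2 × 0.633^1 × 0.367^1 = 0.464622
P(M+4) = 0.367^2 = 0.134689
The M+2 peak is largest (0.464622); scaling to 100 gives 86.24 : 100.00 : 28.99.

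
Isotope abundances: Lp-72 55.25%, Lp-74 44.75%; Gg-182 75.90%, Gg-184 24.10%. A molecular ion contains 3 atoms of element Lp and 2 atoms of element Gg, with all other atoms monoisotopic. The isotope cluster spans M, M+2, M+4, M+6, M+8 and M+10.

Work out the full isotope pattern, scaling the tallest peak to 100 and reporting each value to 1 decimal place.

27.7 : 84.9 : 100.0 : 56.1 : 14.8 : 1.5

Element Lp pattern (n=3): 0.16865408 : 0.40980652 : 0.33192473 : 0.08961467
Element Gg pattern (n=2): 0.576081 : 0.365838 : 0.058081
Convolve the two distributions (both contribute in 2-u steps):
  M: 0.16865408×0.576081 = 0.097158
  M+2: 0.16865408×0.365838 + 0.40980652×0.576081 = 0.297782
  M+4: 0.16865408×0.058081 + 0.40980652×0.365838 + 0.33192473×0.576081 = 0.350934
  M+6: 0.40980652×0.058081 + 0.33192473×0.365838 + 0.08961467×0.576081 = 0.196858
  M+8: 0.33192473×0.058081 + 0.08961467×0.365838 = 0.052063
  M+10: 0.08961467×0.058081 = 0.005205
Scale to base peak (0.350934) = 100: 27.7 : 84.9 : 100.0 : 56.1 : 14.8 : 1.5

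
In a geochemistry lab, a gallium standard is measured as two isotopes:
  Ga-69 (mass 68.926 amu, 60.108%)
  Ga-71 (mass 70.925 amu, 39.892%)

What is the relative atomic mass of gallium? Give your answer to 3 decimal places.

Weight each isotope mass by its fractional abundance: 0.60108 × 68.926 + 0.39892 × 70.925
= 41.4300 + 28.2934 = 69.7234 amu

69.723 amu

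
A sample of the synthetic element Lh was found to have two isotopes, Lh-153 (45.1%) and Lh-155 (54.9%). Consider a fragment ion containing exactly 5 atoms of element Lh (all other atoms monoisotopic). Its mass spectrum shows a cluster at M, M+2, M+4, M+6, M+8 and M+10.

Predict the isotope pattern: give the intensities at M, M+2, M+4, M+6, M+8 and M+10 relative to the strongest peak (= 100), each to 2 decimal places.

Expanding (0.451 + 0.549)^5:
P(M) = 0.451^5 = 0.018659
P(M+2) = 5 × 0.451^4 × 0.549^1 = 0.113566
P(M+4) = 10 × 0.451^3 × 0.549^2 = 0.276487
P(M+6) = 10 × 0.451^2 × 0.549^3 = 0.336566
P(M+8) = 5 × 0.451^1 × 0.549^4 = 0.204850
P(M+10) = 0.549^5 = 0.049873
The M+6 peak is largest (0.336566); scaling to 100 gives 5.54 : 33.74 : 82.15 : 100.00 : 60.86 : 14.82.

5.54 : 33.74 : 82.15 : 100.00 : 60.86 : 14.82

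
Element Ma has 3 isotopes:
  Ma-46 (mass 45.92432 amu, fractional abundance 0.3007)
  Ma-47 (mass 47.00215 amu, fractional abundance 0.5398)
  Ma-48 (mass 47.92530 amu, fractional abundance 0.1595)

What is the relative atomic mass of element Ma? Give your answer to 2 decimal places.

Average mass = Σ (abundance × isotope mass) = 0.3007 × 45.92432 + 0.5398 × 47.00215 + 0.1595 × 47.92530
= 13.809443 + 25.371761 + 7.644085 = 46.825289 amu

46.83 amu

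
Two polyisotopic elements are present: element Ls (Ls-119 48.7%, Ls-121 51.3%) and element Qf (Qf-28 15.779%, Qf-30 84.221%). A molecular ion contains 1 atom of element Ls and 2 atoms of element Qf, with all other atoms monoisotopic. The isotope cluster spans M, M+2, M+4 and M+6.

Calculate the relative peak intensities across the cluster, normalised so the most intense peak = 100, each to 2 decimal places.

Element Ls pattern (n=1): 0.4870 : 0.5130
Element Qf pattern (n=2): 0.02489768 : 0.26578463 : 0.70931768
Convolve the two distributions (both contribute in 2-u steps):
  M: 0.4870×0.02489768 = 0.012125
  M+2: 0.4870×0.26578463 + 0.5130×0.02489768 = 0.142210
  M+4: 0.4870×0.70931768 + 0.5130×0.26578463 = 0.481785
  M+6: 0.5130×0.70931768 = 0.363880
Scale to base peak (0.481785) = 100: 2.52 : 29.52 : 100.00 : 75.53

2.52 : 29.52 : 100.00 : 75.53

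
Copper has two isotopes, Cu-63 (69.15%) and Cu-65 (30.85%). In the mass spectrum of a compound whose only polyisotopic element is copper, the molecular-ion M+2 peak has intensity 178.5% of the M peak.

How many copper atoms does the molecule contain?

With n Cu atoms, P(M+2)/P(M) = C(n,1)·p^(n−1)q / p^n = n·q/p = n · 0.3085/0.6915.
n = 1.785 × 0.6915/0.3085 = 4.00 ≈ 4

4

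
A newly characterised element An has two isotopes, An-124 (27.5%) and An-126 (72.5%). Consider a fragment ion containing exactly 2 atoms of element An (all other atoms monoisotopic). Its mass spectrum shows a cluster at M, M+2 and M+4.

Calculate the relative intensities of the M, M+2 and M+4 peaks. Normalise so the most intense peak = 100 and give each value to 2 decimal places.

Each An atom is independently An-124 (p = 0.275) or An-126 (q = 0.725); the cluster is the binomial expansion (p + q)^2.
P(M) = 0.275^2 = 0.075625
P(M+2) = 2 × 0.275^1 × 0.725^1 = 0.398750
P(M+4) = 0.725^2 = 0.525625
The M+4 peak is largest (0.525625); scaling to 100 gives 14.39 : 75.86 : 100.00.

14.39 : 75.86 : 100.00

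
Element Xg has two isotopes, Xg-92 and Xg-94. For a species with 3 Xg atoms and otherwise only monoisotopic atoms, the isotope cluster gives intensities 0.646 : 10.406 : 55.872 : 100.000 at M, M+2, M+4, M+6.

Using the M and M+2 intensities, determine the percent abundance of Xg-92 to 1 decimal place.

Let p = fractional abundance of Xg-92. I(M+2)/I(M) = [C(3,1)·p^2·(1−p)] / p^3 = 3·(1−p)/p = 10.406/0.646 = 16.1084
(1−p)/p = 16.1084/3 = 5.3695  ⇒  p = 1/(1 + 5.3695) = 0.1570
Xg-92: 15.7%, Xg-94: 84.3%.

15.7%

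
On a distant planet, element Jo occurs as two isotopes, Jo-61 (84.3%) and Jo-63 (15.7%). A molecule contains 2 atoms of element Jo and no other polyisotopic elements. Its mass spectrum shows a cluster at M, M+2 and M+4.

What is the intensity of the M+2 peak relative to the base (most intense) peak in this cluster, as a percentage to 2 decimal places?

(0.843 + 0.157)^2 gives M 0.7106, M+2 0.2647, M+4 0.0246; the largest is M.
P(M) = C(2,0) × 0.843^2 × 0.157^0 = 1 × 0.710649 × 1.0000 = 0.710649 (base)
P(M+2) = C(2,1) × 0.843^1 × 0.157^1 = 2 × 0.8430 × 0.1570 = 0.264702
Relative intensity = 0.264702 / 0.710649 × 100 = 37.25

37.25%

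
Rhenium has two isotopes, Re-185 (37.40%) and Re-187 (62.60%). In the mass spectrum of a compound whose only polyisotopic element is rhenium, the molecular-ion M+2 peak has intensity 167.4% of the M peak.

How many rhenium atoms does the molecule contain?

1

With n Re atoms, P(M+2)/P(M) = C(n,1)·p^(n−1)q / p^n = n·q/p = n · 0.6260/0.3740.
n = 1.674 × 0.3740/0.6260 = 1.00 ≈ 1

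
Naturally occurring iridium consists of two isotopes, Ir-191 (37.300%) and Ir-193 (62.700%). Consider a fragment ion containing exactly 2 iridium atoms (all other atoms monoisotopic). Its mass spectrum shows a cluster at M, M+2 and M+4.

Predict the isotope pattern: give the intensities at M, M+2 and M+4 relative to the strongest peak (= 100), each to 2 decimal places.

Expanding (0.37300 + 0.62700)^2:
P(M) = 0.37300^2 = 0.139129
P(M+2) = 2 × 0.37300^1 × 0.62700^1 = 0.467742
P(M+4) = 0.62700^2 = 0.393129
The M+2 peak is largest (0.467742); scaling to 100 gives 29.74 : 100.00 : 84.05.

29.74 : 100.00 : 84.05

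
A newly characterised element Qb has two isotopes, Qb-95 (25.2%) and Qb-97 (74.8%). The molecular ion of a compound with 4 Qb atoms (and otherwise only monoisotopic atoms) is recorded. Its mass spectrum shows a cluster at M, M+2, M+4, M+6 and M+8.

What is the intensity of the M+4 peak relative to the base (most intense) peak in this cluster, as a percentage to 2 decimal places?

(0.252 + 0.748)^4 gives M 0.0040, M+2 0.0479, M+4 0.2132, M+6 0.4219, M+8 0.3130; the largest is M+6.
P(M+6) = C(4,3) × 0.252^1 × 0.748^3 = 4 × 0.2520 × 0.41850899 = 0.421857 (base)
P(M+4) = C(4,2) × 0.252^2 × 0.748^2 = 6 × 0.063504 × 0.559504 = 0.213184
Relative intensity = 0.213184 / 0.421857 × 100 = 50.53

50.53%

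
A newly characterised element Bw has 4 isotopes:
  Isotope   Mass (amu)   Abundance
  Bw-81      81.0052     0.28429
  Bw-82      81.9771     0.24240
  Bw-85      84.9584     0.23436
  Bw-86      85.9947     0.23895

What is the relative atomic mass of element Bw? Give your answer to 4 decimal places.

Average mass = Σ (abundance × isotope mass) = 0.28429 × 81.0052 + 0.24240 × 81.9771 + 0.23436 × 84.9584 + 0.23895 × 85.9947
= 23.02897 + 19.87125 + 19.91085 + 20.54843 = 83.35950 amu

83.3595 amu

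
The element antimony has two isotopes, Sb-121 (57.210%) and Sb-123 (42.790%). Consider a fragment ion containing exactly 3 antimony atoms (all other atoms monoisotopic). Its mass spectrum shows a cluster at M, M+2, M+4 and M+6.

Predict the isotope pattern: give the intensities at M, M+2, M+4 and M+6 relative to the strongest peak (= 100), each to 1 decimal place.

Each Sb atom is independently Sb-121 (p = 0.57210) or Sb-123 (q = 0.42790); the cluster is the binomial expansion (p + q)^3.
P(M) = 0.57210^3 = 0.187247
P(M+2) = 3 × 0.57210^2 × 0.42790^1 = 0.420153
P(M+4) = 3 × 0.57210^1 × 0.42790^2 = 0.314252
P(M+6) = 0.42790^3 = 0.078348
The M+2 peak is largest (0.420153); scaling to 100 gives 44.6 : 100.0 : 74.8 : 18.6.

44.6 : 100.0 : 74.8 : 18.6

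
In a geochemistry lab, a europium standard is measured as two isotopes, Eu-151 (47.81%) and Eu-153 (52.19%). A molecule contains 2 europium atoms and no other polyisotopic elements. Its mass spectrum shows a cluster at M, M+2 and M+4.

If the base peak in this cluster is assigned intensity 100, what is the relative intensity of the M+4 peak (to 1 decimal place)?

Term probabilities: M 0.2286, M+2 0.4990, M+4 0.2724. Base peak = M+2.
P(M+2) = C(2,1) × 0.4781^1 × 0.5219^1 = 2 × 0.4781 × 0.5219 = 0.499041 (base)
P(M+4) = C(2,2) × 0.4781^0 × 0.5219^2 = 1 × 1.0000 × 0.27237961 = 0.272380
Relative intensity = 0.272380 / 0.499041 × 100 = 54.6

54.6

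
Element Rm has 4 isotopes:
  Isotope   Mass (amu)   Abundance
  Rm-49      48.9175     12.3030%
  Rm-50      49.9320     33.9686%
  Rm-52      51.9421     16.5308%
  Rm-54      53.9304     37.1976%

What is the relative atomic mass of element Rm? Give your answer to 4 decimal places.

51.6268 amu

The abundance-weighted mean is 0.123030 × 48.9175 + 0.339686 × 49.9320 + 0.165308 × 51.9421 + 0.371976 × 53.9304
= 6.01832 + 16.96120 + 8.58644 + 20.06081 = 51.62677 amu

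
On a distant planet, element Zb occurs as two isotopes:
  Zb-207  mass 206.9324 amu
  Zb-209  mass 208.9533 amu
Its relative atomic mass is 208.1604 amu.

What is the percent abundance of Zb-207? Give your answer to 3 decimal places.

39.235%

Writing the weighted mean with unknown fraction x of Zb-207:
206.9324·x + 208.9533·(1 − x) = 208.1604
(206.9324 − 208.9533)·x = 208.1604 − 208.9533
x = -0.7929 / -2.0209 = 0.39235 → 39.235% Zb-207, 60.765% Zb-209.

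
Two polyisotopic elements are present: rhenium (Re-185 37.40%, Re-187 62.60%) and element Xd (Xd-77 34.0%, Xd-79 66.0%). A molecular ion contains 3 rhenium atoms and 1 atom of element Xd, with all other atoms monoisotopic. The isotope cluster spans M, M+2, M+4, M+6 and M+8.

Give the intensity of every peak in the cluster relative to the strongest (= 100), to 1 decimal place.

Rhenium pattern (n=3): 0.05231362 : 0.26268713 : 0.43968487 : 0.24531438
Element Xd pattern (n=1): 0.3400 : 0.6600
Convolve the two distributions (both contribute in 2-u steps):
  M: 0.05231362×0.3400 = 0.017787
  M+2: 0.05231362×0.6600 + 0.26268713×0.3400 = 0.123841
  M+4: 0.26268713×0.6600 + 0.43968487×0.3400 = 0.322866
  M+6: 0.43968487×0.6600 + 0.24531438×0.3400 = 0.373599
  M+8: 0.24531438×0.6600 = 0.161907
Scale to base peak (0.373599) = 100: 4.8 : 33.1 : 86.4 : 100.0 : 43.3

4.8 : 33.1 : 86.4 : 100.0 : 43.3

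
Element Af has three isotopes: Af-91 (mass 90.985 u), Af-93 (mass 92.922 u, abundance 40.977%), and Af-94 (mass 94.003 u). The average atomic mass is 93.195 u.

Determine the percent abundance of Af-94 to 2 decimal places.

Let x and y be the fractions of Af-91 and Af-94. Then x + y = 1 − 0.40977 = 0.59023 and 90.985x + 94.003y = 93.195 − 0.40977×92.922 = 55.11835206.
Substituting: 90.985x + 94.003(0.59023 − x) = 55.11835206
(90.985 − 94.003)x = -0.36503863  ⇒  x = 0.12095, y = 0.46928
Af-91: 12.10%, Af-94: 46.93%.

46.93%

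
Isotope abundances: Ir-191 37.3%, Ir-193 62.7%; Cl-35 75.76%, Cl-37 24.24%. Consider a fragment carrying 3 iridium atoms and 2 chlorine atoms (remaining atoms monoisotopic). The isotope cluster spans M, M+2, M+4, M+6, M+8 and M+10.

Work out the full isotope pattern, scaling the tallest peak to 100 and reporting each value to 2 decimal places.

Iridium pattern (n=3): 0.05189512 : 0.26170165 : 0.43991135 : 0.24649188
Chlorine pattern (n=2): 0.57395776 : 0.36728448 : 0.05875776
Convolve the two distributions (both contribute in 2-u steps):
  M: 0.05189512×0.57395776 = 0.029786
  M+2: 0.05189512×0.36728448 + 0.26170165×0.57395776 = 0.169266
  M+4: 0.05189512×0.05875776 + 0.26170165×0.36728448 + 0.43991135×0.57395776 = 0.351659
  M+6: 0.26170165×0.05875776 + 0.43991135×0.36728448 + 0.24649188×0.57395776 = 0.318426
  M+8: 0.43991135×0.05875776 + 0.24649188×0.36728448 = 0.116381
  M+10: 0.24649188×0.05875776 = 0.014483
Scale to base peak (0.351659) = 100: 8.47 : 48.13 : 100.00 : 90.55 : 33.09 : 4.12

8.47 : 48.13 : 100.00 : 90.55 : 33.09 : 4.12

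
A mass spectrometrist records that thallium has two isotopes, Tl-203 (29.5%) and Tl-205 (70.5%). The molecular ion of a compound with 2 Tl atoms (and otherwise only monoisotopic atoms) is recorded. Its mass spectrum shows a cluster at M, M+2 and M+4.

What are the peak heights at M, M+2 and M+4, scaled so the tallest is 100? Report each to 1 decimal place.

Each Tl atom is independently Tl-203 (p = 0.295) or Tl-205 (q = 0.705); the cluster is the binomial expansion (p + q)^2.
P(M) = 0.295^2 = 0.087025
P(M+2) = 2 × 0.295^1 × 0.705^1 = 0.415950
P(M+4) = 0.705^2 = 0.497025
The M+4 peak is largest (0.497025); scaling to 100 gives 17.5 : 83.7 : 100.0.

17.5 : 83.7 : 100.0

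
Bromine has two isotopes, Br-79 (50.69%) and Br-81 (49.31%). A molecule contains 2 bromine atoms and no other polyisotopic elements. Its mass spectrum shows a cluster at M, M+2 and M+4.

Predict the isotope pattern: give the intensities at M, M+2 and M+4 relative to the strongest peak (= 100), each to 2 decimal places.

Expanding (0.5069 + 0.4931)^2:
P(M) = 0.5069^2 = 0.256948
P(M+2) = 2 × 0.5069^1 × 0.4931^1 = 0.499905
P(M+4) = 0.4931^2 = 0.243148
The M+2 peak is largest (0.499905); scaling to 100 gives 51.40 : 100.00 : 48.64.

51.40 : 100.00 : 48.64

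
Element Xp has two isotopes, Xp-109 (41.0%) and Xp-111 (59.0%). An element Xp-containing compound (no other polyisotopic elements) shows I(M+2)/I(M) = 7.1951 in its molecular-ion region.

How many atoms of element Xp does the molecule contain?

5

With n Xp atoms, P(M+2)/P(M) = C(n,1)·p^(n−1)q / p^n = n·q/p = n · 0.590/0.410.
n = 7.1951 × 0.410/0.590 = 5.00 ≈ 5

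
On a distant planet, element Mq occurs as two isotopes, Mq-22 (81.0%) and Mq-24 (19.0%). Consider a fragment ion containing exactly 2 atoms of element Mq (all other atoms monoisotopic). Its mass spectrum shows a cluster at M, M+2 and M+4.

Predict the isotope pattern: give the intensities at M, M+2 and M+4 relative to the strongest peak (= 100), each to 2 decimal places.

100.00 : 46.91 : 5.50

Expanding (0.810 + 0.190)^2:
P(M) = 0.810^2 = 0.656100
P(M+2) = 2 × 0.810^1 × 0.190^1 = 0.307800
P(M+4) = 0.190^2 = 0.036100
The M peak is largest (0.656100); scaling to 100 gives 100.00 : 46.91 : 5.50.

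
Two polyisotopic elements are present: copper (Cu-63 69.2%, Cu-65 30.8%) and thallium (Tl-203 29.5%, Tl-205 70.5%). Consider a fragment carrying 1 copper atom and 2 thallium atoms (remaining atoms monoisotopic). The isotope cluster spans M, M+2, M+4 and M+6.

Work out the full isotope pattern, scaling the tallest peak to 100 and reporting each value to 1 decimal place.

Copper pattern (n=1): 0.6920 : 0.3080
Thallium pattern (n=2): 0.087025 : 0.41595 : 0.497025
Convolve the two distributions (both contribute in 2-u steps):
  M: 0.6920×0.087025 = 0.060221
  M+2: 0.6920×0.41595 + 0.3080×0.087025 = 0.314641
  M+4: 0.6920×0.497025 + 0.3080×0.41595 = 0.472054
  M+6: 0.3080×0.497025 = 0.153084
Scale to base peak (0.472054) = 100: 12.8 : 66.7 : 100.0 : 32.4

12.8 : 66.7 : 100.0 : 32.4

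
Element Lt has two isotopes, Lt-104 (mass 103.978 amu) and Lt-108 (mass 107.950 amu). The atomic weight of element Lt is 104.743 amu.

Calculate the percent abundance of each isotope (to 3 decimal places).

Lt-104: 80.740%, Lt-108: 19.260%

With x = fraction of Lt-104 (so Lt-108 is 1 − x):
103.978·x + 107.950·(1 − x) = 104.743
(103.978 − 107.950)·x = 104.743 − 107.950
x = -3.207 / -3.972 = 0.80740 → 80.740% Lt-104, 19.260% Lt-108.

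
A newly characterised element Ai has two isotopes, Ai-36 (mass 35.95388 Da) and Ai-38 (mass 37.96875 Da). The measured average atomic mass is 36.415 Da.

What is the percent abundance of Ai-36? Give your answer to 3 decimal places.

Writing the weighted mean with unknown fraction x of Ai-36:
35.95388·x + 37.96875·(1 − x) = 36.415
(35.95388 − 37.96875)·x = 36.415 − 37.96875
x = -1.55375 / -2.01487 = 0.77114 → 77.114% Ai-36, 22.886% Ai-38.

77.114%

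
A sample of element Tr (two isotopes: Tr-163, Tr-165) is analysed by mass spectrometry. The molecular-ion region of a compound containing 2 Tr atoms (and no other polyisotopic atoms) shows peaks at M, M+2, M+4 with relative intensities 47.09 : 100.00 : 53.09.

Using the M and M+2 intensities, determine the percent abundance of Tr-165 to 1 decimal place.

Let p = fractional abundance of Tr-163. I(M+2)/I(M) = [C(2,1)·p^1·(1−p)] / p^2 = 2·(1−p)/p = 100.00/47.09 = 2.1236
(1−p)/p = 2.1236/2 = 1.0618  ⇒  p = 1/(1 + 1.0618) = 0.4850
Tr-163: 48.5%, Tr-165: 51.5%.

51.5%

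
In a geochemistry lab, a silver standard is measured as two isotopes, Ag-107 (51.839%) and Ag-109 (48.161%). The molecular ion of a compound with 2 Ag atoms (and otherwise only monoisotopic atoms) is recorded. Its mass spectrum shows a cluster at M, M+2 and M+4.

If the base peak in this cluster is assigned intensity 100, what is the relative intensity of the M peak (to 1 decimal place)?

53.8

Term probabilities: M 0.2687, M+2 0.4993, M+4 0.2319. Base peak = M+2.
P(M+2) = C(2,1) × 0.51839^1 × 0.48161^1 = 2 × 0.51839 × 0.48161 = 0.499324 (base)
P(M) = C(2,0) × 0.51839^2 × 0.48161^0 = 1 × 0.26872819 × 1.0000 = 0.268728
Relative intensity = 0.268728 / 0.499324 × 100 = 53.8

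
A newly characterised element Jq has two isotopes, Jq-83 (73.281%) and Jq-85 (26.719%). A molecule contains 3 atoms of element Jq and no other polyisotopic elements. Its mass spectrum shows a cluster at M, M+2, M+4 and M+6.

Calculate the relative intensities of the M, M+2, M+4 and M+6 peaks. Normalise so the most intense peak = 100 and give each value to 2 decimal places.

91.42 : 100.00 : 36.46 : 4.43

Each Jq atom is independently Jq-83 (p = 0.73281) or Jq-85 (q = 0.26719); the cluster is the binomial expansion (p + q)^3.
P(M) = 0.73281^3 = 0.393527
P(M+2) = 3 × 0.73281^2 × 0.26719^1 = 0.430452
P(M+4) = 3 × 0.73281^1 × 0.26719^2 = 0.156947
P(M+6) = 0.26719^3 = 0.019075
The M+2 peak is largest (0.430452); scaling to 100 gives 91.42 : 100.00 : 36.46 : 4.43.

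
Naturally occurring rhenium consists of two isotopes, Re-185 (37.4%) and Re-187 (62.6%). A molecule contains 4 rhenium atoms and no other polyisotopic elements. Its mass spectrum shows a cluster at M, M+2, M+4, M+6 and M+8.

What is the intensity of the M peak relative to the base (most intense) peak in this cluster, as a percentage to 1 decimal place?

Term probabilities: M 0.0196, M+2 0.1310, M+4 0.3289, M+6 0.3670, M+8 0.1536. Base peak = M+6.
P(M+6) = C(4,3) × 0.374^1 × 0.626^3 = 4 × 0.3740 × 0.24531438 = 0.366990 (base)
P(M) = C(4,0) × 0.374^4 × 0.626^0 = 1 × 0.0195653 × 1.0000 = 0.019565
Relative intensity = 0.019565 / 0.366990 × 100 = 5.3

5.3%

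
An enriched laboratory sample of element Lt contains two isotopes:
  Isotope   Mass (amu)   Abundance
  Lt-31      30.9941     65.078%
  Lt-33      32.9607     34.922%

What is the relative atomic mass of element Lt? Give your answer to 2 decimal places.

31.68 amu

Average mass = Σ (abundance × isotope mass) = 0.65078 × 30.9941 + 0.34922 × 32.9607
= 20.17034 + 11.51054 = 31.68088 amu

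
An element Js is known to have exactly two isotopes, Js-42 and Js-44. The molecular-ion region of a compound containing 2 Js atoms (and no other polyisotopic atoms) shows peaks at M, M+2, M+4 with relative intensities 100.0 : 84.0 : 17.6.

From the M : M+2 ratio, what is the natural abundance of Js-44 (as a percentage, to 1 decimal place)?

Write p for the Js-42 fraction. I(M+2)/I(M) = [C(2,1)·p^1·(1−p)] / p^2 = 2·(1−p)/p = 84.0/100.0 = 0.8400
(1−p)/p = 0.8400/2 = 0.4200  ⇒  p = 1/(1 + 0.4200) = 0.7042
Js-42: 70.4%, Js-44: 29.6%.

29.6%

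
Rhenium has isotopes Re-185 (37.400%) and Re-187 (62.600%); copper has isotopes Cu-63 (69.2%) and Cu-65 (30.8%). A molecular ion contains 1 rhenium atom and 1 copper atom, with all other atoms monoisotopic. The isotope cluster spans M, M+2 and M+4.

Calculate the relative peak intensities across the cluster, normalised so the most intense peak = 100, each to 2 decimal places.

Rhenium pattern (n=1): 0.3740 : 0.6260
Copper pattern (n=1): 0.6920 : 0.3080
Convolve the two distributions (both contribute in 2-u steps):
  M: 0.3740×0.6920 = 0.258808
  M+2: 0.3740×0.3080 + 0.6260×0.6920 = 0.548384
  M+4: 0.6260×0.3080 = 0.192808
Scale to base peak (0.548384) = 100: 47.19 : 100.00 : 35.16

47.19 : 100.00 : 35.16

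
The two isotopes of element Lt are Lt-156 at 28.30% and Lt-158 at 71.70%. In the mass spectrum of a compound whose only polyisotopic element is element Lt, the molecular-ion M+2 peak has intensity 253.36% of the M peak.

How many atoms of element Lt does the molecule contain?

1

For n independent Lt atoms, I(M+2)/I(M) = n · (abundance Lt-158) / (abundance Lt-156) = n · 0.7170/0.2830.
n = 2.5336 × 0.2830/0.7170 = 1.00 ≈ 1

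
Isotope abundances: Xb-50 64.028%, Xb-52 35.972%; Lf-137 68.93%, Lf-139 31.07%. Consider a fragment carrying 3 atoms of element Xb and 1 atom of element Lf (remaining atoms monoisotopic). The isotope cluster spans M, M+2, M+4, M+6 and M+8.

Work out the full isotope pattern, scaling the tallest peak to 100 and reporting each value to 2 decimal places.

Element Xb pattern (n=3): 0.26248821 : 0.44241079 : 0.24855377 : 0.04654722
Element Lf pattern (n=1): 0.6893 : 0.3107
Convolve the two distributions (both contribute in 2-u steps):
  M: 0.26248821×0.6893 = 0.180933
  M+2: 0.26248821×0.3107 + 0.44241079×0.6893 = 0.386509
  M+4: 0.44241079×0.3107 + 0.24855377×0.6893 = 0.308785
  M+6: 0.24855377×0.3107 + 0.04654722×0.6893 = 0.109311
  M+8: 0.04654722×0.3107 = 0.014462
Scale to base peak (0.386509) = 100: 46.81 : 100.00 : 79.89 : 28.28 : 3.74

46.81 : 100.00 : 79.89 : 28.28 : 3.74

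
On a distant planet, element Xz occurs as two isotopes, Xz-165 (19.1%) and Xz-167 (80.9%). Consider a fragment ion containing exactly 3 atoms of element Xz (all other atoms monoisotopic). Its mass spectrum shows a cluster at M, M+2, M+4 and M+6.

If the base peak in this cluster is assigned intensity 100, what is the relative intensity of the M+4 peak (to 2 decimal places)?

(0.191 + 0.809)^3 gives M 0.0070, M+2 0.0885, M+4 0.3750, M+6 0.5295; the largest is M+6.
P(M+6) = C(3,3) × 0.191^0 × 0.809^3 = 1 × 1.0000 × 0.52947513 = 0.529475 (base)
P(M+4) = C(3,2) × 0.191^1 × 0.809^2 = 3 × 0.1910 × 0.654481 = 0.375018
Relative intensity = 0.375018 / 0.529475 × 100 = 70.83

70.83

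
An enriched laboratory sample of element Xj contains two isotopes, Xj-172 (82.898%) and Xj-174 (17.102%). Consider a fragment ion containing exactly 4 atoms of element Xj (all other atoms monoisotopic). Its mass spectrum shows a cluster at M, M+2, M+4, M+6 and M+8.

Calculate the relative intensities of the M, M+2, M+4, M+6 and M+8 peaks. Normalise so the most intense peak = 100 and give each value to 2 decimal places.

100.00 : 82.52 : 25.54 : 3.51 : 0.18

Each Xj atom is independently Xj-172 (p = 0.82898) or Xj-174 (q = 0.17102); the cluster is the binomial expansion (p + q)^4.
P(M) = 0.82898^4 = 0.472255
P(M+2) = 4 × 0.82898^3 × 0.17102^1 = 0.389708
P(M+4) = 6 × 0.82898^2 × 0.17102^2 = 0.120596
P(M+6) = 4 × 0.82898^1 × 0.17102^3 = 0.016586
P(M+8) = 0.17102^4 = 0.000855
The M peak is largest (0.472255); scaling to 100 gives 100.00 : 82.52 : 25.54 : 3.51 : 0.18.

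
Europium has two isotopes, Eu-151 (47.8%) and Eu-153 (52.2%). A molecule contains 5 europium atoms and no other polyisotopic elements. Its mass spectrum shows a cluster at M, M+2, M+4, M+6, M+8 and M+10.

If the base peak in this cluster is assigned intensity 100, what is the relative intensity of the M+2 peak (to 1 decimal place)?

41.9

Term probabilities: M 0.0250, M+2 0.1363, M+4 0.2976, M+6 0.3250, M+8 0.1775, M+10 0.0388. Base peak = M+6.
P(M+6) = C(5,3) × 0.478^2 × 0.522^3 = 10 × 0.228484 × 0.14223665 = 0.324988 (base)
P(M+2) = C(5,1) × 0.478^4 × 0.522^1 = 5 × 0.05220494 × 0.5220 = 0.136255
Relative intensity = 0.136255 / 0.324988 × 100 = 41.9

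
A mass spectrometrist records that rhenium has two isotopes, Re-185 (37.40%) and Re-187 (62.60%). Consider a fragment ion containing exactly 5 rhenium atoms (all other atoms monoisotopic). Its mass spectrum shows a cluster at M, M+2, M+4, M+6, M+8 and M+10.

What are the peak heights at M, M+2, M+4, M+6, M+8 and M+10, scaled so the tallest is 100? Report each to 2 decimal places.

The 5 Re atoms are independent, so intensities follow the terms of (0.3740 + 0.6260)^5.
P(M) = 0.3740^5 = 0.007317
P(M+2) = 5 × 0.3740^4 × 0.6260^1 = 0.061239
P(M+4) = 10 × 0.3740^3 × 0.6260^2 = 0.205005
P(M+6) = 10 × 0.3740^2 × 0.6260^3 = 0.343136
P(M+8) = 5 × 0.3740^1 × 0.6260^4 = 0.287170
P(M+10) = 0.6260^5 = 0.096133
The M+6 peak is largest (0.343136); scaling to 100 gives 2.13 : 17.85 : 59.74 : 100.00 : 83.69 : 28.02.

2.13 : 17.85 : 59.74 : 100.00 : 83.69 : 28.02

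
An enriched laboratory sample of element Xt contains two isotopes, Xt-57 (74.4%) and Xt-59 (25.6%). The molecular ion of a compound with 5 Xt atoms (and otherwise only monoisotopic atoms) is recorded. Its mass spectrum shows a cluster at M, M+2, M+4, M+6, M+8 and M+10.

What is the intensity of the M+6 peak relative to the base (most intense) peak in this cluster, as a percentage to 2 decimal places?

Binomial terms of (0.744 + 0.256)^5: M 0.2280, M+2 0.3922, M+4 0.2699, M+6 0.0929, M+8 0.0160, M+10 0.0011 → M+2 is the base peak.
P(M+2) = C(5,1) × 0.744^4 × 0.256^1 = 5 × 0.3064021 × 0.2560 = 0.392195 (base)
P(M+6) = C(5,3) × 0.744^2 × 0.256^3 = 10 × 0.553536 × 0.01677722 = 0.092868
Relative intensity = 0.092868 / 0.392195 × 100 = 23.68

23.68%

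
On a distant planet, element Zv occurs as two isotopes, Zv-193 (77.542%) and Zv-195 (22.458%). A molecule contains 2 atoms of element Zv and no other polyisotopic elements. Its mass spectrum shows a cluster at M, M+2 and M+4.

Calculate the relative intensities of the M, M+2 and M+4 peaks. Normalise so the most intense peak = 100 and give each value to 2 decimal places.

Expanding (0.77542 + 0.22458)^2:
P(M) = 0.77542^2 = 0.601276
P(M+2) = 2 × 0.77542^1 × 0.22458^1 = 0.348288
P(M+4) = 0.22458^2 = 0.050436
The M peak is largest (0.601276); scaling to 100 gives 100.00 : 57.92 : 8.39.

100.00 : 57.92 : 8.39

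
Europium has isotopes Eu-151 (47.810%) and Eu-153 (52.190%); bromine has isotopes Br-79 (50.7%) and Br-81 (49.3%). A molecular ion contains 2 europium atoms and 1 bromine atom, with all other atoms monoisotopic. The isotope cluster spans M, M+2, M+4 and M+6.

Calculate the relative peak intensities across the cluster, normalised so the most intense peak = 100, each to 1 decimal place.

30.2 : 95.2 : 100.0 : 35.0

Europium pattern (n=2): 0.22857961 : 0.49904078 : 0.27237961
Bromine pattern (n=1): 0.5070 : 0.4930
Convolve the two distributions (both contribute in 2-u steps):
  M: 0.22857961×0.5070 = 0.115890
  M+2: 0.22857961×0.4930 + 0.49904078×0.5070 = 0.365703
  M+4: 0.49904078×0.4930 + 0.27237961×0.5070 = 0.384124
  M+6: 0.27237961×0.4930 = 0.134283
Scale to base peak (0.384124) = 100: 30.2 : 95.2 : 100.0 : 35.0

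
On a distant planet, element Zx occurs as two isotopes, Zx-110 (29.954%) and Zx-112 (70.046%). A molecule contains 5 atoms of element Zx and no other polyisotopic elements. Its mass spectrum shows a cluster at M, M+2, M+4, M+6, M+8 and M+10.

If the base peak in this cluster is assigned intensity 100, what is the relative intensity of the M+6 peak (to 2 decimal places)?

Binomial terms of (0.29954 + 0.70046)^5: M 0.0024, M+2 0.0282, M+4 0.1319, M+6 0.3084, M+8 0.3605, M+10 0.1686 → M+8 is the base peak.
P(M+8) = C(5,4) × 0.29954^1 × 0.70046^4 = 5 × 0.29954 × 0.24073174 = 0.360544 (base)
P(M+6) = C(5,3) × 0.29954^2 × 0.70046^3 = 10 × 0.08972421 × 0.34367664 = 0.308361
Relative intensity = 0.308361 / 0.360544 × 100 = 85.53

85.53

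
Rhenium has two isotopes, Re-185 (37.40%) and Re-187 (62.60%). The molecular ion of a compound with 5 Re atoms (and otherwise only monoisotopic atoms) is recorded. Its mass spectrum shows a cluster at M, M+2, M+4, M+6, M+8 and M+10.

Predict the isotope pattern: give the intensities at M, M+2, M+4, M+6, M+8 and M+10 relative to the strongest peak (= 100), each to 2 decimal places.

Each Re atom is independently Re-185 (p = 0.3740) or Re-187 (q = 0.6260); the cluster is the binomial expansion (p + q)^5.
P(M) = 0.3740^5 = 0.007317
P(M+2) = 5 × 0.3740^4 × 0.6260^1 = 0.061239
P(M+4) = 10 × 0.3740^3 × 0.6260^2 = 0.205005
P(M+6) = 10 × 0.3740^2 × 0.6260^3 = 0.343136
P(M+8) = 5 × 0.3740^1 × 0.6260^4 = 0.287170
P(M+10) = 0.6260^5 = 0.096133
The M+6 peak is largest (0.343136); scaling to 100 gives 2.13 : 17.85 : 59.74 : 100.00 : 83.69 : 28.02.

2.13 : 17.85 : 59.74 : 100.00 : 83.69 : 28.02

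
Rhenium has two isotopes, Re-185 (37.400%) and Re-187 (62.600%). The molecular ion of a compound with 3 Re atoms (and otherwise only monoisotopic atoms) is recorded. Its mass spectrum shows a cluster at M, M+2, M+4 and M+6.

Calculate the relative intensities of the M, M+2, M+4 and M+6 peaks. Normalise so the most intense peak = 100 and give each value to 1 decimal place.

Each Re atom is independently Re-185 (p = 0.37400) or Re-187 (q = 0.62600); the cluster is the binomial expansion (p + q)^3.
P(M) = 0.37400^3 = 0.052314
P(M+2) = 3 × 0.37400^2 × 0.62600^1 = 0.262687
P(M+4) = 3 × 0.37400^1 × 0.62600^2 = 0.439685
P(M+6) = 0.62600^3 = 0.245314
The M+4 peak is largest (0.439685); scaling to 100 gives 11.9 : 59.7 : 100.0 : 55.8.

11.9 : 59.7 : 100.0 : 55.8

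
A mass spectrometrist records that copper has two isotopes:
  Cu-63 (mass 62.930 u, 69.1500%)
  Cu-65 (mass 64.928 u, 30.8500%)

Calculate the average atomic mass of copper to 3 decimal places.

63.546 u

Average mass = Σ (abundance × isotope mass) = 0.691500 × 62.930 + 0.308500 × 64.928
= 43.5161 + 20.0303 = 63.5464 u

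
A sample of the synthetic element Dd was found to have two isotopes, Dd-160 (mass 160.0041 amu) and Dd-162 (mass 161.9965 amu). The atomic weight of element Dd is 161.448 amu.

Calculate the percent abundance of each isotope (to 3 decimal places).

Dd-160: 27.530%, Dd-162: 72.470%

Writing the weighted mean with unknown fraction x of Dd-160:
160.0041·x + 161.9965·(1 − x) = 161.448
(160.0041 − 161.9965)·x = 161.448 − 161.9965
x = -0.5485 / -1.9924 = 0.27530 → 27.530% Dd-160, 72.470% Dd-162.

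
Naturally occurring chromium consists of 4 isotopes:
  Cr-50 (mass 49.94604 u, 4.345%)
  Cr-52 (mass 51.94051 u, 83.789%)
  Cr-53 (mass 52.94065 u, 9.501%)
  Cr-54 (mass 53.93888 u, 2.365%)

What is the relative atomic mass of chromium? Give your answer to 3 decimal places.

51.996 u

Ar = Σ fᵢ·mᵢ = 0.04345 × 49.94604 + 0.83789 × 51.94051 + 0.09501 × 52.94065 + 0.02365 × 53.93888
= 2.170155 + 43.520434 + 5.029891 + 1.275655 = 51.996135 u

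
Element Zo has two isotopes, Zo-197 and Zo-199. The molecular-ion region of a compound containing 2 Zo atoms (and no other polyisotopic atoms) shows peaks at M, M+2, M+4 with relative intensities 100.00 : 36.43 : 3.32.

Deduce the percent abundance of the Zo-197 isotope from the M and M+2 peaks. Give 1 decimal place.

84.6%

Write p for the Zo-197 fraction. I(M+2)/I(M) = [C(2,1)·p^1·(1−p)] / p^2 = 2·(1−p)/p = 36.43/100.00 = 0.3643
(1−p)/p = 0.3643/2 = 0.1822  ⇒  p = 1/(1 + 0.1822) = 0.8459
Zo-197: 84.6%, Zo-199: 15.4%.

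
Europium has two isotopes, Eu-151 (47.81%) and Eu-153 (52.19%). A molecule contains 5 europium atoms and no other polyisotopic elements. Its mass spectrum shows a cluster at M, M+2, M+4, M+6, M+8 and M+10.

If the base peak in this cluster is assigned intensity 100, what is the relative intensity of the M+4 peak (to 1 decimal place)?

(0.4781 + 0.5219)^5 gives M 0.0250, M+2 0.1363, M+4 0.2977, M+6 0.3249, M+8 0.1774, M+10 0.0387; the largest is M+6.
P(M+6) = C(5,3) × 0.4781^2 × 0.5219^3 = 10 × 0.22857961 × 0.14215492 = 0.324937 (base)
P(M+4) = C(5,2) × 0.4781^3 × 0.5219^2 = 10 × 0.10928391 × 0.27237961 = 0.297667
Relative intensity = 0.297667 / 0.324937 × 100 = 91.6

91.6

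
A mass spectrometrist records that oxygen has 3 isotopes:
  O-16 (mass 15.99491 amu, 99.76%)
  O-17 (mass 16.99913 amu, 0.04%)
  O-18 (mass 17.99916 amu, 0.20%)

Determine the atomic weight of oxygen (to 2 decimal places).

Weight each isotope mass by its fractional abundance: 0.9976 × 15.99491 + 0.0004 × 16.99913 + 0.0020 × 17.99916
= 15.956522 + 0.006800 + 0.035998 = 15.999320 amu

16.00 amu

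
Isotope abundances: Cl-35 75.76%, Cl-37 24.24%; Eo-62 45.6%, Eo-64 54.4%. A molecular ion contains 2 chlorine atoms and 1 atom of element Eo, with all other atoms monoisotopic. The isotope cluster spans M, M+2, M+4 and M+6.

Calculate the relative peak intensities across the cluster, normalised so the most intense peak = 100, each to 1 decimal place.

Chlorine pattern (n=2): 0.57395776 : 0.36728448 : 0.05875776
Element Eo pattern (n=1): 0.4560 : 0.5440
Convolve the two distributions (both contribute in 2-u steps):
  M: 0.57395776×0.4560 = 0.261725
  M+2: 0.57395776×0.5440 + 0.36728448×0.4560 = 0.479715
  M+4: 0.36728448×0.5440 + 0.05875776×0.4560 = 0.226596
  M+6: 0.05875776×0.5440 = 0.031964
Scale to base peak (0.479715) = 100: 54.6 : 100.0 : 47.2 : 6.7

54.6 : 100.0 : 47.2 : 6.7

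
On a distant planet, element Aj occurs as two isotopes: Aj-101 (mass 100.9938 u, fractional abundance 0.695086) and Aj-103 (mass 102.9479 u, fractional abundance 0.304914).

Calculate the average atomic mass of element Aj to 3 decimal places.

Weight each isotope mass by its fractional abundance: 0.695086 × 100.9938 + 0.304914 × 102.9479
= 70.19938 + 31.39026 = 101.58964 u

101.590 u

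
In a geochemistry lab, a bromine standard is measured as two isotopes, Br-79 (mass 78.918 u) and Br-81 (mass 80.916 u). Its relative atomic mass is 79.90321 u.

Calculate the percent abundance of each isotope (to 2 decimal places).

With x = fraction of Br-79 (so Br-81 is 1 − x):
78.918·x + 80.916·(1 − x) = 79.90321
(78.918 − 80.916)·x = 79.90321 − 80.916
x = -1.01279 / -1.998 = 0.50690 → 50.69% Br-79, 49.31% Br-81.

Br-79: 50.69%, Br-81: 49.31%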